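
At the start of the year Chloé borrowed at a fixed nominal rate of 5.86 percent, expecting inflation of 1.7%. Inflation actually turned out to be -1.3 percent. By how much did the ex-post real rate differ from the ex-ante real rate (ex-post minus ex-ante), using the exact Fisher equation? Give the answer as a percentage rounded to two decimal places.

Ex-ante: (1 + 0.0586)/(1 + 0.0170) − 1 = 4.0905%
Ex-post: (1 + 0.0586)/(1 − 0.0130) − 1 = 7.2543%
Difference (ex-post − ex-ante) = 3.1638% → 3.16%.

3.16%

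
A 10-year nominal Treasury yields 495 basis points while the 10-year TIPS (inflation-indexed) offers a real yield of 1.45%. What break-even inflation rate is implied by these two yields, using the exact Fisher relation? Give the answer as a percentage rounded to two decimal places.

(1 + π) = (1 + i)/(1 + r) = 1.04950 / 1.01450 = 1.034500
Break-even inflation = 1.034500 − 1 → 3.45%.

3.45%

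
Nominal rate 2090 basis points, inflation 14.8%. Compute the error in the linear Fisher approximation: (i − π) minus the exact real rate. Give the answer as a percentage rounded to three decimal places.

Approximate: r ≈ 20.900% − 14.800% = 6.1000%
Exact: (1 + 0.2090)/(1 + 0.1480) − 1 = 5.3136%
Error = 6.1000% − 5.3136% = 0.7864% → 0.786%.

0.786%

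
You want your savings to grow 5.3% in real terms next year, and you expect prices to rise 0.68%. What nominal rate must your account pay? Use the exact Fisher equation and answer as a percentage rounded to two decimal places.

(1 + i) = (1 + r)(1 + π) = 1.05300 × 1.00680 = 1.0601604
i = 1.0601604 − 1, so the required nominal rate is 6.02%.

6.02%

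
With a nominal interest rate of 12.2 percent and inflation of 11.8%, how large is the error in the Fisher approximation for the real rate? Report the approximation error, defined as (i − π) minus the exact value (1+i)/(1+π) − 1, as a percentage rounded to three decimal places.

0.042%

Approximate: r ≈ 12.200% − 11.800% = 0.4000%
Exact: (1 + 0.1220)/(1 + 0.1180) − 1 = 0.3578%
Error = 0.4000% − 0.3578% = 0.0422% → 0.042%.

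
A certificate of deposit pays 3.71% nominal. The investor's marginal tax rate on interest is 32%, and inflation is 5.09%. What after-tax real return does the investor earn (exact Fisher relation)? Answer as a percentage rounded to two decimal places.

-2.44%

After-tax nominal return = 3.71% × (1 − 0.32) = 2.5228%.
1 + r = 1.025228 / 1.05090 = 0.975571
After-tax real rate = 0.975571 − 1 → -2.44%.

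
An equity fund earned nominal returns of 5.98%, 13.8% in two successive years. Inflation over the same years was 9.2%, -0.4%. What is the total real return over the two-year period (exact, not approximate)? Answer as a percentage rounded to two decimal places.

10.89%

Nominal growth factor = 1.0598 × 1.1380 = 1.206052
Price-level growth factor = 1.0920 × 0.9960 = 1.087632
Real growth factor = 1.206052 / 1.087632 = 1.108879
Total real return = 1.108879 − 1 → 10.89%.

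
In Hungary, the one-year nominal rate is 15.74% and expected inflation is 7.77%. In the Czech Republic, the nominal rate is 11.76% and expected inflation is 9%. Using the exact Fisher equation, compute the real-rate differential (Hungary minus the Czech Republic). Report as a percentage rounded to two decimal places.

Hungary: (1 + 0.1574)/(1 + 0.0777) − 1 = 7.3954%
The Czech Republic: (1 + 0.1176)/(1 + 0.0900) − 1 = 2.5321%
Differential = 7.3954% − 2.5321% = 4.8633% → 4.86%.

4.86%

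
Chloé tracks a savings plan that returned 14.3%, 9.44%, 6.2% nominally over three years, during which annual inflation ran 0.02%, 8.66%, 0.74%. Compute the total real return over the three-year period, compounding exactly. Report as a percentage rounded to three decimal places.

21.336%

Compound the nominal returns: 1.1430 × 1.0944 × 1.0620 = 1.328455.
Compound inflation: 1.0002 × 1.0866 × 1.0074 = 1.094860.
Deflate: 1.328455 / 1.094860 = 1.213356.
Total real return = 1.213356 − 1 → 21.336%.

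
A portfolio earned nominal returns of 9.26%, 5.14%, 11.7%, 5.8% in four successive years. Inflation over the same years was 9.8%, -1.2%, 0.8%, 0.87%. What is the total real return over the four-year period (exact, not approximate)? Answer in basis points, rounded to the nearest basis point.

2308 basis points

Nominal growth factor = 1.0926 × 1.0514 × 1.1170 × 1.0580 = 1.357588
Price-level growth factor = 1.0980 × 0.9880 × 1.0080 × 1.0087 = 1.103016
Real growth factor = 1.357588 / 1.103016 = 1.230796
Total real return = 1.230796 − 1 → 2308 basis points.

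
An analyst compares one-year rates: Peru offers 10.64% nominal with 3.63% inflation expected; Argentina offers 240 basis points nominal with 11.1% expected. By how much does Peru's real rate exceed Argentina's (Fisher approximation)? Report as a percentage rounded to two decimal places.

Peru: 10.64% − 3.63% = 7.010%
Argentina: 2.4% − 11.1% = -8.700%
Differential = 15.710% → 15.71%.

15.71%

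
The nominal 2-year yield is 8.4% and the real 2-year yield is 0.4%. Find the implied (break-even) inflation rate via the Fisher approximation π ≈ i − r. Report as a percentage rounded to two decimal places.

π ≈ i − r = 8.4% − 0.4% → 8.00%.

8.00%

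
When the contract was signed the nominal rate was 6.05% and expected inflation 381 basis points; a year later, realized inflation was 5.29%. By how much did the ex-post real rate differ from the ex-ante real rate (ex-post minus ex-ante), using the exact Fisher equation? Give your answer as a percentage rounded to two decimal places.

-1.44%

Ex-ante: (1 + 0.0605)/(1 + 0.0381) − 1 = 2.1578%
Ex-post: (1 + 0.0605)/(1 + 0.0529) − 1 = 0.7218%
Difference (ex-post − ex-ante) = -1.4360% → -1.44%.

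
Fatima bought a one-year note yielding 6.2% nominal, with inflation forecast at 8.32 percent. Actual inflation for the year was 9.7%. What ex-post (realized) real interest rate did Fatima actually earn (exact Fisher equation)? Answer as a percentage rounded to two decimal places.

Ex-post: (1 + 0.0620)/(1 + 0.0970) − 1 = -3.1905%
So the realized real rate is -3.19%.

-3.19%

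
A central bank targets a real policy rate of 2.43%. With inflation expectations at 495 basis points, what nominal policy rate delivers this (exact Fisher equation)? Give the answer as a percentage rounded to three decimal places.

7.500%

(1 + i) = (1 + r)(1 + π) = 1.02430 × 1.04950 = 1.07500285
i = 1.07500285 − 1, so the required nominal rate is 7.500%.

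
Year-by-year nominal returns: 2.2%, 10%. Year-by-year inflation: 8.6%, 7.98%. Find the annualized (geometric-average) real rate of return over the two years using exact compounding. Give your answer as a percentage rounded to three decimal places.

-2.088%

Compound the nominal returns: 1.0220 × 1.1000 = 1.12420000.
Compound inflation: 1.0860 × 1.0798 = 1.17266280.
Deflate: 1.12420000 / 1.17266280 = 0.95867286.
Annualized real rate = 0.95867286^(1/2) − 1 = -2.0882% → -2.088%.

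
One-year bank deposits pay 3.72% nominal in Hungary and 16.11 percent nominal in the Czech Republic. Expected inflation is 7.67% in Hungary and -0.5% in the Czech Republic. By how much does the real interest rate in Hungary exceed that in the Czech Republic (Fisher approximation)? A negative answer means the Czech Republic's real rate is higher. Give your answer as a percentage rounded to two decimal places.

-20.56%

Hungary: 3.72% − 7.67% = -3.950%
The Czech Republic: 16.11% − (-0.5%) = 16.610%
Differential = -20.560% → -20.56%.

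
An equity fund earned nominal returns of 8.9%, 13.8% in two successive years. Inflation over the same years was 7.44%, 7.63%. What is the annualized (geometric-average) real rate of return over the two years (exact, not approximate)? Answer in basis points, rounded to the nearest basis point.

352 basis points

Nominal growth factor = 1.0890 × 1.1380 = 1.23928200
Price-level growth factor = 1.0744 × 1.0763 = 1.15637672
Real growth factor = 1.23928200 / 1.15637672 = 1.07169401
Annualized real rate = 1.07169401^(1/2) − 1 = 3.5227% → 352 basis points.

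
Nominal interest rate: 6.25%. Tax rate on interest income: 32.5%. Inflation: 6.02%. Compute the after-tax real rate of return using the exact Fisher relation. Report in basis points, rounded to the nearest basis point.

After-tax nominal return = 6.25% × (1 − 0.325) = 4.21875%.
1 + r = 1.0421875 / 1.06020 = 0.983010
After-tax real rate = 0.983010 − 1 → -170 basis points.

-170 basis points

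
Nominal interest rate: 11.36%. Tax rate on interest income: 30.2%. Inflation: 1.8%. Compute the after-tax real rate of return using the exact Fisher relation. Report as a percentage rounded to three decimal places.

6.021%

After-tax nominal return = 11.36% × (1 − 0.302) = 7.92928%.
1 + r = 1.0792928 / 1.01800 = 1.060209
After-tax real rate = 1.060209 − 1 → 6.021%.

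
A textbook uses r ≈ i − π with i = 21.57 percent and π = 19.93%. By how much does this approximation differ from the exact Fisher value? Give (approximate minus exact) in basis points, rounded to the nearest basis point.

27 basis points

Approximate: r ≈ 21.570% − 19.930% = 1.6400%
Exact: (1 + 0.2157)/(1 + 0.1993) − 1 = 1.3675%
Error = 1.6400% − 1.3675% = 0.2725% → 27 basis points.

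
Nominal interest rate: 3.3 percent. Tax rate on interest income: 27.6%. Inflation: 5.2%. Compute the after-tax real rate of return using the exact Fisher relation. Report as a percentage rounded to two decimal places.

After-tax nominal return = 3.3% × (1 − 0.276) = 2.3892%.
1 + r = 1.023892 / 1.05200 = 0.973281
After-tax real rate = 0.973281 − 1 → -2.67%.

-2.67%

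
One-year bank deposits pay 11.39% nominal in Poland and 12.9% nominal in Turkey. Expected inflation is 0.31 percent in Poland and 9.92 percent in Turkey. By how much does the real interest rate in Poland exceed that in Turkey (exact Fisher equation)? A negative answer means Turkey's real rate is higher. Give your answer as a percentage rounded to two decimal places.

Poland: (1 + 0.1139)/(1 + 0.0031) − 1 = 11.0458%
Turkey: (1 + 0.1290)/(1 + 0.0992) − 1 = 2.7111%
Differential = 11.0458% − 2.7111% = 8.3347% → 8.33%.

8.33%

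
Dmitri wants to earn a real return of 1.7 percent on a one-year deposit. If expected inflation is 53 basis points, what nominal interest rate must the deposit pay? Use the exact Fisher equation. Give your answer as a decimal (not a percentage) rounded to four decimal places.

0.0224

(1 + i) = (1 + r)(1 + π) = 1.01700 × 1.00530 = 1.0223901
i = 1.0223901 − 1, so the required nominal rate is 0.0224.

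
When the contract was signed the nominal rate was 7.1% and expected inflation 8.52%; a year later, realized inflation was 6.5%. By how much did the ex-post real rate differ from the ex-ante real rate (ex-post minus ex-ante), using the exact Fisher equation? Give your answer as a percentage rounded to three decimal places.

Ex-ante: (1 + 0.0710)/(1 + 0.0852) − 1 = -1.3085%
Ex-post: (1 + 0.0710)/(1 + 0.0650) − 1 = 0.5634%
Difference (ex-post − ex-ante) = 1.8719% → 1.872%.

1.872%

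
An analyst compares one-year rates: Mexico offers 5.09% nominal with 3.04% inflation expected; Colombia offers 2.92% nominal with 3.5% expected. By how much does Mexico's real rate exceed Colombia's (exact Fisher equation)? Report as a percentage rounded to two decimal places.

Mexico: (1 + 0.0509)/(1 + 0.0304) − 1 = 1.9895%
Colombia: (1 + 0.0292)/(1 + 0.0350) − 1 = -0.5604%
Differential = 1.9895% − (-0.5604%) = 2.5499% → 2.55%.

2.55%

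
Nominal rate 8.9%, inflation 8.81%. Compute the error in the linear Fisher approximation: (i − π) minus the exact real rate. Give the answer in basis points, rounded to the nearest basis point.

1 basis points

Approximate: r ≈ 8.900% − 8.810% = 0.0900%
Exact: (1 + 0.0890)/(1 + 0.0881) − 1 = 0.0827%
Error = 0.0900% − 0.0827% = 0.0073% → 1 basis points.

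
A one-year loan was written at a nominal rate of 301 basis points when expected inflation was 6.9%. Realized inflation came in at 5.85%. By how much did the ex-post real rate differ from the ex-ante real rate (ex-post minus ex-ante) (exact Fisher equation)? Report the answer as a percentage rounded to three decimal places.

0.956%

Ex-ante: (1 + 0.0301)/(1 + 0.0690) − 1 = -3.6389%
Ex-post: (1 + 0.0301)/(1 + 0.0585) − 1 = -2.6830%
Difference (ex-post − ex-ante) = 0.9559% → 0.956%.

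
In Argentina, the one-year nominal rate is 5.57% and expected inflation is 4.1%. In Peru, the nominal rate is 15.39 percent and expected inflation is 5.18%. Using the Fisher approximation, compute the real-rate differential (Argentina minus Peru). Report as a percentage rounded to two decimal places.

Argentina: 5.57% − 4.1% = 1.470%
Peru: 15.39% − 5.18% = 10.210%
Differential = -8.740% → -8.74%.

-8.74%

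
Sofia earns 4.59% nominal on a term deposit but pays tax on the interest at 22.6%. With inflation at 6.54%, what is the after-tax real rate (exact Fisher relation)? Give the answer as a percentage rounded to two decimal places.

-2.80%

After-tax nominal return = 4.59% × (1 − 0.226) = 3.55266%.
1 + r = 1.0355266 / 1.06540 = 0.971960
After-tax real rate = 0.971960 − 1 → -2.80%.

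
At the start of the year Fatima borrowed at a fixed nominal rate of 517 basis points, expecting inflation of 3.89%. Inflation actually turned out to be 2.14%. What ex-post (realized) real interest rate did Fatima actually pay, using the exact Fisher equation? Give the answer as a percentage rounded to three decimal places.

Ex-post: (1 + 0.0517)/(1 + 0.0214) − 1 = 2.96652%
So the realized real rate is 2.967%.

2.967%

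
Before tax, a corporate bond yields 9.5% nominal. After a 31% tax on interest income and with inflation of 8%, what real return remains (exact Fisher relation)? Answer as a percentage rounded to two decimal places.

-1.34%

After-tax nominal return = 9.5% × (1 − 0.31) = 6.5550%.
1 + r = 1.06555 / 1.08000 = 0.986620
After-tax real rate = 0.986620 − 1 → -1.34%.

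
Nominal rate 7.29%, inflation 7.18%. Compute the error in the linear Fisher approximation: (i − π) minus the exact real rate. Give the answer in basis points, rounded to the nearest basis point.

1 basis points

Approximate: r ≈ 7.290% − 7.180% = 0.1100%
Exact: (1 + 0.0729)/(1 + 0.0718) − 1 = 0.1026%
Error = 0.1100% − 0.1026% = 0.0074% → 1 basis points.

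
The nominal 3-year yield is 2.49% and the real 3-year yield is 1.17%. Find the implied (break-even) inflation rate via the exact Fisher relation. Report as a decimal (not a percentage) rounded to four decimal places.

0.0130

(1 + π) = (1 + i)/(1 + r) = 1.02490 / 1.01170 = 1.013047
Break-even inflation = 1.013047 − 1 → 0.0130.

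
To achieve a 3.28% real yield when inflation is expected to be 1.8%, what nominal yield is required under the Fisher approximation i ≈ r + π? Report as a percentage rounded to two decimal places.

i ≈ r + π = 3.28% + 1.8% = 5.08%.

5.08%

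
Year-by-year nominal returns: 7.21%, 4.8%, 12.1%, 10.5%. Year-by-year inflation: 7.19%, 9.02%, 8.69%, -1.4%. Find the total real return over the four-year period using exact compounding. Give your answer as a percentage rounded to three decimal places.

Compound the nominal returns: 1.0721 × 1.0480 × 1.1210 × 1.1050 = 1.391760.
Compound inflation: 1.0719 × 1.0902 × 1.0869 × 0.9860 = 1.252354.
Deflate: 1.391760 / 1.252354 = 1.111316.
Total real return = 1.111316 − 1 → 11.132%.

11.132%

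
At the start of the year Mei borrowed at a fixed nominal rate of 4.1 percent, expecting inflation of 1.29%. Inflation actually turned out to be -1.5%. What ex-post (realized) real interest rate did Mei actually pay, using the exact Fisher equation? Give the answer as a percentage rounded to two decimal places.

Ex-post: (1 + 0.0410)/(1 − 0.0150) − 1 = 5.6853%
So the realized real rate is 5.69%.

5.69%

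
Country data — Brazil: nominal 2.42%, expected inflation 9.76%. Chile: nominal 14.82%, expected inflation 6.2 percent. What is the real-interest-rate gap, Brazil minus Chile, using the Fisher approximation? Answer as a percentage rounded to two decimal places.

Brazil: 2.42% − 9.76% = -7.340%
Chile: 14.82% − 6.2% = 8.620%
Differential = -15.960% → -15.96%.

-15.96%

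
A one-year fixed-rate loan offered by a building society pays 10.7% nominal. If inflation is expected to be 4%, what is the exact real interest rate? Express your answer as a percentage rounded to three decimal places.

6.442%

By the Fisher relation, 1 + r = (1 + i)/(1 + π).
1 + r = 1.10700 / 1.04000 = 1.064423
r = 1.064423 − 1 = 6.4423%, i.e. 6.442%.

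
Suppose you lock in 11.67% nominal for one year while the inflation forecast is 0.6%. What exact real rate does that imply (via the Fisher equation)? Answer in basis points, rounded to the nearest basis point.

1 + r = 1.11670 / 1.00600 = 1.110040
r = 1.110040 − 1 = 11.0040%, i.e. 1100 basis points.

1100 basis points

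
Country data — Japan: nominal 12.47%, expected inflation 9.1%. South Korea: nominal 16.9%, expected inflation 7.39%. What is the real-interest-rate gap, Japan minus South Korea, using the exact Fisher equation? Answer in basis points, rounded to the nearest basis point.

Japan: (1 + 0.1247)/(1 + 0.0910) − 1 = 3.0889%
South Korea: (1 + 0.1690)/(1 + 0.0739) − 1 = 8.8556%
Differential = 3.0889% − 8.8556% = -5.7667% → -577 basis points.

-577 basis points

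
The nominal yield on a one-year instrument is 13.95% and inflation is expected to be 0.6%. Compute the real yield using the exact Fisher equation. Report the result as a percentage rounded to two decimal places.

13.27%

By the Fisher identity, 1 + r = (1 + i)/(1 + π).
1 + r = 1.13950 / 1.00600 = 1.132704
r = 1.132704 − 1 = 13.2704%, i.e. 13.27%.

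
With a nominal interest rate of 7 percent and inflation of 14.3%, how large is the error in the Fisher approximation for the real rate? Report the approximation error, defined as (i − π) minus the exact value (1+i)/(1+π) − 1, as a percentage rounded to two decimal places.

-0.91%

Approximate: r ≈ 7.000% − 14.300% = -7.3000%
Exact: (1 + 0.0700)/(1 + 0.1430) − 1 = -6.3867%
Error = -7.3000% − (-6.3867%) = -0.9133% → -0.91%.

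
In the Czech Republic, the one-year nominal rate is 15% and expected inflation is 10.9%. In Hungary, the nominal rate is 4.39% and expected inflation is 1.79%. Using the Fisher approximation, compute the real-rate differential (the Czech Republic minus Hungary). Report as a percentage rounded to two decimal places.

1.50%

The Czech Republic: 15% − 10.9% = 4.100%
Hungary: 4.39% − 1.79% = 2.600%
Differential = 1.500% → 1.50%.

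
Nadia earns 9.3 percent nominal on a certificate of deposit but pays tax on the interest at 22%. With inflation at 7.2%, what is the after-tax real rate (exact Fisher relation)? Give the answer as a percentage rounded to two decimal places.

0.05%

After-tax nominal return = 9.3% × (1 − 0.22) = 7.2540%.
1 + r = 1.07254 / 1.07200 = 1.000504
After-tax real rate = 1.000504 − 1 → 0.05%.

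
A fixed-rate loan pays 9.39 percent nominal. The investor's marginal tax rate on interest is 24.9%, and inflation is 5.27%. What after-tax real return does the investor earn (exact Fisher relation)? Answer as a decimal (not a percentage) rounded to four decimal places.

0.0169

After-tax nominal return = 9.39% × (1 − 0.249) = 7.05189%.
1 + r = 1.0705189 / 1.05270 = 1.016927
After-tax real rate = 1.016927 − 1 → 0.0169.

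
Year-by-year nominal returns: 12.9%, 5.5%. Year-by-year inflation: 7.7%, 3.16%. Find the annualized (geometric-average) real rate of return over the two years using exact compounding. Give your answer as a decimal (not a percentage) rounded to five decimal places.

0.03540

Nominal growth factor = 1.1290 × 1.0550 = 1.19109500
Price-level growth factor = 1.0770 × 1.0316 = 1.11103320
Real growth factor = 1.19109500 / 1.11103320 = 1.07206067
Annualized real rate = 1.07206067^(1/2) − 1 = 3.5404% → 0.03540.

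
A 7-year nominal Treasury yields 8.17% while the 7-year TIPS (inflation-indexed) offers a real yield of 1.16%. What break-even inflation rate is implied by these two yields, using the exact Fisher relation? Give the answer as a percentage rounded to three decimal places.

6.930%

(1 + π) = (1 + i)/(1 + r) = 1.08170 / 1.01160 = 1.069296
Break-even inflation = 1.069296 − 1 → 6.930%.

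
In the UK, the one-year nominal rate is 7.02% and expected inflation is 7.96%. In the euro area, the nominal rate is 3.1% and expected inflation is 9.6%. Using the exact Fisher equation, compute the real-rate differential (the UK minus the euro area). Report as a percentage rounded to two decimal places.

The UK: (1 + 0.0702)/(1 + 0.0796) − 1 = -0.8707%
The euro area: (1 + 0.0310)/(1 + 0.0960) − 1 = -5.9307%
Differential = -0.8707% − (-5.9307%) = 5.0600% → 5.06%.

5.06%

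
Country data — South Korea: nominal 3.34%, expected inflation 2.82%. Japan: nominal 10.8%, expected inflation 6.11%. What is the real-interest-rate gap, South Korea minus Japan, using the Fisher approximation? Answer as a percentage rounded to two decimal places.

South Korea: 3.34% − 2.82% = 0.520%
Japan: 10.8% − 6.11% = 4.690%
Differential = -4.170% → -4.17%.

-4.17%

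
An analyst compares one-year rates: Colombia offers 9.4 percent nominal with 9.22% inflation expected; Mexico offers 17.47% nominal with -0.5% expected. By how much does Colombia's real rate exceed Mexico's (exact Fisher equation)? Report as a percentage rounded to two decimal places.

-17.90%

Colombia: (1 + 0.0940)/(1 + 0.0922) − 1 = 0.1648%
Mexico: (1 + 0.1747)/(1 − 0.0050) − 1 = 18.0603%
Differential = 0.1648% − 18.0603% = -17.8955% → -17.90%.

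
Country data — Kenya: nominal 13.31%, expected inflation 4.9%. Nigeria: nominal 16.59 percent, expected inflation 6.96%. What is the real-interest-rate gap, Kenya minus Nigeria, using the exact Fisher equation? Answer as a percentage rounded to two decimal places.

Kenya: (1 + 0.1331)/(1 + 0.0490) − 1 = 8.0172%
Nigeria: (1 + 0.1659)/(1 + 0.0696) − 1 = 9.0034%
Differential = 8.0172% − 9.0034% = -0.9862% → -0.99%.

-0.99%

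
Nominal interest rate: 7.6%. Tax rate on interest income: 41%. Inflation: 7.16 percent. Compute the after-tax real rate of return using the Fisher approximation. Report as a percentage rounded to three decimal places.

-2.676%

After-tax nominal return = 7.6% × (1 − 0.41) = 4.4840%.
r ≈ 4.4840% − 7.16% → -2.676%.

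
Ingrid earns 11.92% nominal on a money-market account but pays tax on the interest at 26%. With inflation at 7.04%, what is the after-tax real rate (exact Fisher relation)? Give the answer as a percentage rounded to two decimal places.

1.66%

After-tax nominal return = 11.92% × (1 − 0.26) = 8.8208%.
1 + r = 1.088208 / 1.07040 = 1.016637
After-tax real rate = 1.016637 − 1 → 1.66%.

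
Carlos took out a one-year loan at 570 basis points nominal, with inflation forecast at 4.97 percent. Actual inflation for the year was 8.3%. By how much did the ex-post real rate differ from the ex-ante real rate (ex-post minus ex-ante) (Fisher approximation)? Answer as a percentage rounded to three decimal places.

-3.330%

Ex-ante: 5.7% − 4.97% = 0.730%
Ex-post: 5.7% − 8.3% = -2.600%
Difference (ex-post − ex-ante) = -3.3300% → -3.330%.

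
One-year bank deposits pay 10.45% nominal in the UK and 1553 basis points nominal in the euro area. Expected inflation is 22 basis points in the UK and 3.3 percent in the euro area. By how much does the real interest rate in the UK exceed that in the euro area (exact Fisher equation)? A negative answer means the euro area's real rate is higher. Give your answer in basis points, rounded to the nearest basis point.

The UK: (1 + 0.1045)/(1 + 0.0022) − 1 = 10.2075%
The euro area: (1 + 0.1553)/(1 + 0.0330) − 1 = 11.8393%
Differential = 10.2075% − 11.8393% = -1.6318% → -163 basis points.

-163 basis points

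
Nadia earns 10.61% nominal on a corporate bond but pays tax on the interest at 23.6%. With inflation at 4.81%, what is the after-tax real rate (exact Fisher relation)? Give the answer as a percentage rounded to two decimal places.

3.14%

After-tax nominal return = 10.61% × (1 − 0.236) = 8.10604%.
1 + r = 1.0810604 / 1.04810 = 1.031448
After-tax real rate = 1.031448 − 1 → 3.14%.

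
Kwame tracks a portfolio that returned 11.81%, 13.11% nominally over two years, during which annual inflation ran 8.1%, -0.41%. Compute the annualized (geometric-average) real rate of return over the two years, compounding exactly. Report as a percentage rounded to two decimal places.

Nominal growth factor = 1.1181 × 1.1311 = 1.26468291
Price-level growth factor = 1.0810 × 0.9959 = 1.07656790
Real growth factor = 1.26468291 / 1.07656790 = 1.17473585
Annualized real rate = 1.17473585^(1/2) − 1 = 8.3852% → 8.39%.

8.39%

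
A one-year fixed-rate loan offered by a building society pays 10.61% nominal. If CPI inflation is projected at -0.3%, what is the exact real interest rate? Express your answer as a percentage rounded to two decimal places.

10.94%

By the Fisher equation, 1 + r = (1 + i)/(1 + π).
1 + r = 1.10610 / 0.99700 = 1.109428
r = 1.109428 − 1 = 10.9428%, i.e. 10.94%.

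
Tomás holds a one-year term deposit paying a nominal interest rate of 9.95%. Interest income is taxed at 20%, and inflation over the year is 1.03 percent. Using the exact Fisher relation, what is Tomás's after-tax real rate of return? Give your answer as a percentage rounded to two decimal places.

After-tax nominal return = 9.95% × (1 − 0.2) = 7.9600%.
1 + r = 1.07960 / 1.01030 = 1.068593
After-tax real rate = 1.068593 − 1 → 6.86%.

6.86%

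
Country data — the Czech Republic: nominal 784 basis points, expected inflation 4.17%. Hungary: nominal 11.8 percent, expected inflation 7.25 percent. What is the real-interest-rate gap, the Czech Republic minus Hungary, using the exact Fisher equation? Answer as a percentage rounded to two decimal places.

The Czech Republic: (1 + 0.0784)/(1 + 0.0417) − 1 = 3.5231%
Hungary: (1 + 0.1180)/(1 + 0.0725) − 1 = 4.2424%
Differential = 3.5231% − 4.2424% = -0.7193% → -0.72%.

-0.72%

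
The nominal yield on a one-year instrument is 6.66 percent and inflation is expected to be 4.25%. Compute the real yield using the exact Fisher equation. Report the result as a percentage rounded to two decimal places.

2.31%

1 + r = 1.06660 / 1.04250 = 1.023118
r = 1.023118 − 1 = 2.3118%, i.e. 2.31%.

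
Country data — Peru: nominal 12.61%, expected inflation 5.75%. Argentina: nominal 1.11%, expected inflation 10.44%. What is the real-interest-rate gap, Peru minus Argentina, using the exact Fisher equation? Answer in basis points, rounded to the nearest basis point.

Peru: (1 + 0.1261)/(1 + 0.0575) − 1 = 6.48700%
Argentina: (1 + 0.0111)/(1 + 0.1044) − 1 = -8.44803%
Differential = 6.48700% − (-8.44803%) = 14.93502% → 1494 basis points.

1494 basis points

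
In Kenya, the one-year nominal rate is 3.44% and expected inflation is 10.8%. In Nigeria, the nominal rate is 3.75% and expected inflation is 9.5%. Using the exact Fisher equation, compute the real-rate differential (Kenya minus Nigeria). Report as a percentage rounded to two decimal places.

-1.39%

Kenya: (1 + 0.0344)/(1 + 0.1080) − 1 = -6.6426%
Nigeria: (1 + 0.0375)/(1 + 0.0950) − 1 = -5.2511%
Differential = -6.6426% − (-5.2511%) = -1.3915% → -1.39%.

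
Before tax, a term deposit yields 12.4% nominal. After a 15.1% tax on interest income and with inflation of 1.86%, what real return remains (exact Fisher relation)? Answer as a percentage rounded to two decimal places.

8.51%

After-tax nominal return = 12.4% × (1 − 0.151) = 10.5276%.
1 + r = 1.105276 / 1.01860 = 1.085093
After-tax real rate = 1.085093 − 1 → 8.51%.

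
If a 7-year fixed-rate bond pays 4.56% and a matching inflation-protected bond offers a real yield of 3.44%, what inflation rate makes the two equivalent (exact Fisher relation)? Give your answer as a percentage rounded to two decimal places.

(1 + π) = (1 + i)/(1 + r) = 1.04560 / 1.03440 = 1.010828
Break-even inflation = 1.010828 − 1 → 1.08%.

1.08%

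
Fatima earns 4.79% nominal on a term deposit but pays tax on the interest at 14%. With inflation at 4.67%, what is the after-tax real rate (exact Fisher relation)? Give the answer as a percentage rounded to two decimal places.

After-tax nominal return = 4.79% × (1 − 0.14) = 4.1194%.
1 + r = 1.041194 / 1.04670 = 0.994740
After-tax real rate = 0.994740 − 1 → -0.53%.

-0.53%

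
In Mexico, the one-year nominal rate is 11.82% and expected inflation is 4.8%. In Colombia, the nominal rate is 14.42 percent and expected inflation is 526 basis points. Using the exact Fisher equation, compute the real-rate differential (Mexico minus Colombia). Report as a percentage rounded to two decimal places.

-2.00%

Mexico: (1 + 0.1182)/(1 + 0.0480) − 1 = 6.6985%
Colombia: (1 + 0.1442)/(1 + 0.0526) − 1 = 8.7023%
Differential = 6.6985% − 8.7023% = -2.0038% → -2.00%.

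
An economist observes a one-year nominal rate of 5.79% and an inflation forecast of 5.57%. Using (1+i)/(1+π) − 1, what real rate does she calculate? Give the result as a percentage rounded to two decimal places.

1 + r = 1.05790 / 1.05570 = 1.002084
r = 1.002084 − 1 = 0.2084%, i.e. 0.21%.

0.21%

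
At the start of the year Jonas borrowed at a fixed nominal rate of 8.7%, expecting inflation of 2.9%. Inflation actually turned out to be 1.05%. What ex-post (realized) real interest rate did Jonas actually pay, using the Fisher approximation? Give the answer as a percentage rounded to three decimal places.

7.650%

Ex-post: 8.7% − 1.05% = 7.650%
So the realized real rate is 7.650%.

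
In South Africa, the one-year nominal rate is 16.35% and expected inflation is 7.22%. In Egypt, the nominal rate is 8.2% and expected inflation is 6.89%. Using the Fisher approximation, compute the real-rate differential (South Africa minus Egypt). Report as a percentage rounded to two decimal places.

7.82%

South Africa: 16.35% − 7.22% = 9.130%
Egypt: 8.2% − 6.89% = 1.310%
Differential = 7.820% → 7.82%.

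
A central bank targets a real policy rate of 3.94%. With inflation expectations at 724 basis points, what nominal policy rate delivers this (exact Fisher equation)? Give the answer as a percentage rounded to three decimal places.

11.465%

(1 + i) = (1 + r)(1 + π) = 1.03940 × 1.07240 = 1.11465256
i = 1.11465256 − 1, so the required nominal rate is 11.465%.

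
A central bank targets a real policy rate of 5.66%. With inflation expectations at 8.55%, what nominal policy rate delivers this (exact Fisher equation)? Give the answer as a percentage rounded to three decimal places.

14.694%

(1 + i) = (1 + r)(1 + π) = 1.05660 × 1.08550 = 1.1469393
i = 1.1469393 − 1, so the required nominal rate is 14.694%.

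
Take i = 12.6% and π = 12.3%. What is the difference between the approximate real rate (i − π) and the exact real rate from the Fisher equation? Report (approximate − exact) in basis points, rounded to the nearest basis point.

Approximate: r ≈ 12.600% − 12.300% = 0.3000%
Exact: (1 + 0.1260)/(1 + 0.1230) − 1 = 0.2671%
Error = 0.3000% − 0.2671% = 0.0329% → 3 basis points.

3 basis points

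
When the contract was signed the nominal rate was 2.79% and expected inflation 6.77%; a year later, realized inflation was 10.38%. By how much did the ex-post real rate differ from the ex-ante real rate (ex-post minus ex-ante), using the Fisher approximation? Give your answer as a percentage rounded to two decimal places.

-3.61%

Ex-ante: 2.79% − 6.77% = -3.980%
Ex-post: 2.79% − 10.38% = -7.590%
Difference (ex-post − ex-ante) = -3.6100% → -3.61%.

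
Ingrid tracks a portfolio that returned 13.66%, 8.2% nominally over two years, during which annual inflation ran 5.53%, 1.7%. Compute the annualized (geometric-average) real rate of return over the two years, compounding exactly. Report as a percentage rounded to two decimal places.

7.05%

Compound the nominal returns: 1.1366 × 1.0820 = 1.22980120.
Compound inflation: 1.0553 × 1.0170 = 1.07324010.
Deflate: 1.22980120 / 1.07324010 = 1.14587705.
Annualized real rate = 1.14587705^(1/2) − 1 = 7.0456% → 7.05%.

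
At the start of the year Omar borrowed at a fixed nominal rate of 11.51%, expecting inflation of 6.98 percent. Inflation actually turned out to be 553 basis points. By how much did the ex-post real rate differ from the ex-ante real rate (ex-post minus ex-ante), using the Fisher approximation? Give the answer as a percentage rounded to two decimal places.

Ex-ante: 11.51% − 6.98% = 4.530%
Ex-post: 11.51% − 5.53% = 5.980%
Difference (ex-post − ex-ante) = 1.4500% → 1.45%.

1.45%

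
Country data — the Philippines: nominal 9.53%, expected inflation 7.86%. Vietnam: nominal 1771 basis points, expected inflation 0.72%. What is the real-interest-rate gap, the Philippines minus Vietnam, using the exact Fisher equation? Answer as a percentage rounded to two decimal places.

The Philippines: (1 + 0.0953)/(1 + 0.0786) − 1 = 1.5483%
Vietnam: (1 + 0.1771)/(1 + 0.0072) − 1 = 16.8685%
Differential = 1.5483% − 16.8685% = -15.3202% → -15.32%.

-15.32%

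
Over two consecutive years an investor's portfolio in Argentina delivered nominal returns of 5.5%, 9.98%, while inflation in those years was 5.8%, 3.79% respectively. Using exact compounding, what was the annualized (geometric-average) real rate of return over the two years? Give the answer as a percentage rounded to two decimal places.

Nominal growth factor = 1.0550 × 1.0998 = 1.16028900
Price-level growth factor = 1.0580 × 1.0379 = 1.09809820
Real growth factor = 1.16028900 / 1.09809820 = 1.05663501
Annualized real rate = 1.05663501^(1/2) − 1 = 2.7928% → 2.79%.

2.79%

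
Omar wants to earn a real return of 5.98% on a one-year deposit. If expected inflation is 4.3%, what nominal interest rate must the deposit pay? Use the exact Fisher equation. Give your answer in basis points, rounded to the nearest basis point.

(1 + i) = (1 + r)(1 + π) = 1.05980 × 1.04300 = 1.1053714
i = 1.1053714 − 1, so the required nominal rate is 1054 basis points.

1054 basis points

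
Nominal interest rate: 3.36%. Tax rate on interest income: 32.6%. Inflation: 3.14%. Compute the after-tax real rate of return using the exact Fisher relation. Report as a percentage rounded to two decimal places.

After-tax nominal return = 3.36% × (1 − 0.326) = 2.26464%.
1 + r = 1.0226464 / 1.03140 = 0.991513
After-tax real rate = 0.991513 − 1 → -0.85%.

-0.85%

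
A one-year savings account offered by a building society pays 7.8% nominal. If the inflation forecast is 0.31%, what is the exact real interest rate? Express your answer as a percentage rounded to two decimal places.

7.47%

By the Fisher equation, 1 + r = (1 + i)/(1 + π).
1 + r = 1.07800 / 1.00310 = 1.074669
r = 1.074669 − 1 = 7.4669%, i.e. 7.47%.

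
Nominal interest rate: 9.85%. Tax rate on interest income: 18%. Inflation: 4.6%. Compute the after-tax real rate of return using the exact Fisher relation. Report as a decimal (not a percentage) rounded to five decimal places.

0.03324

After-tax nominal return = 9.85% × (1 − 0.18) = 8.0770%.
1 + r = 1.08077 / 1.04600 = 1.033241
After-tax real rate = 1.033241 − 1 → 0.03324.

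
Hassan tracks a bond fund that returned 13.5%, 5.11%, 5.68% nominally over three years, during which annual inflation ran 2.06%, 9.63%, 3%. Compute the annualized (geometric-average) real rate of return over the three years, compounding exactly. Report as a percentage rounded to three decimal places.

Nominal growth factor = 1.1350 × 1.0511 × 1.0568 = 1.26076081
Price-level growth factor = 1.0206 × 1.0963 × 1.0300 = 1.15245029
Real growth factor = 1.26076081 / 1.15245029 = 1.09398281
Annualized real rate = 1.09398281^(1/3) − 1 = 3.0394% → 3.039%.

3.039%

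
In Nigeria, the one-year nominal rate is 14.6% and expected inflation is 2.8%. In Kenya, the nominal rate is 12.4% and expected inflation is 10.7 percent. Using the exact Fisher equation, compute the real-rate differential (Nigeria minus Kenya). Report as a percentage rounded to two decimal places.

9.94%

Nigeria: (1 + 0.1460)/(1 + 0.0280) − 1 = 11.4786%
Kenya: (1 + 0.1240)/(1 + 0.1070) − 1 = 1.5357%
Differential = 11.4786% − 1.5357% = 9.9429% → 9.94%.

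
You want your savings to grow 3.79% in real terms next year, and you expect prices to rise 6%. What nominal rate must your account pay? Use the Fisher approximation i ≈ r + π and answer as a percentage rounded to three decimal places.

9.790%

i ≈ r + π = 3.79% + 6% = 9.790%.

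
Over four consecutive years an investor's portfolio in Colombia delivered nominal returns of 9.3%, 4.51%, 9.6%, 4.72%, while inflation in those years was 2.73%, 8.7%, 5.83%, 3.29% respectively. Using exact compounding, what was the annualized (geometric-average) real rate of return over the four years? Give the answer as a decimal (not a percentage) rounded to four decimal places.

0.0180

Compound the nominal returns: 1.0930 × 1.0451 × 1.0960 × 1.0472 = 1.31104681.
Compound inflation: 1.0273 × 1.0870 × 1.0583 × 1.0329 = 1.22065773.
Deflate: 1.31104681 / 1.22065773 = 1.07404949.
Annualized real rate = 1.07404949^(1/4) − 1 = 1.8019% → 0.0180.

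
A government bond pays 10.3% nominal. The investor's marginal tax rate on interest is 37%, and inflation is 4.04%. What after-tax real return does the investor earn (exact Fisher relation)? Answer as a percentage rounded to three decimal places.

After-tax nominal return = 10.3% × (1 − 0.37) = 6.4890%.
1 + r = 1.06489 / 1.04040 = 1.023539
After-tax real rate = 1.023539 − 1 → 2.354%.

2.354%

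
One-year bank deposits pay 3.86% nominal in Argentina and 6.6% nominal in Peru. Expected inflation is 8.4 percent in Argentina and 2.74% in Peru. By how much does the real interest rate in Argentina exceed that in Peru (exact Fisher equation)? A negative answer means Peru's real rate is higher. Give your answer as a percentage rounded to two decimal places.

Argentina: (1 + 0.0386)/(1 + 0.0840) − 1 = -4.1882%
Peru: (1 + 0.0660)/(1 + 0.0274) − 1 = 3.7571%
Differential = -4.1882% − 3.7571% = -7.9452% → -7.95%.

-7.95%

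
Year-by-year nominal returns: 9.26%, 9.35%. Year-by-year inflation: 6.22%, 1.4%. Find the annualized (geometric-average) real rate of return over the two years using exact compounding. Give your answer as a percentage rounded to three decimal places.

Nominal growth factor = 1.0926 × 1.0935 = 1.19475810
Price-level growth factor = 1.0622 × 1.0140 = 1.07707080
Real growth factor = 1.19475810 / 1.07707080 = 1.10926608
Annualized real rate = 1.10926608^(1/2) − 1 = 5.3217% → 5.322%.

5.322%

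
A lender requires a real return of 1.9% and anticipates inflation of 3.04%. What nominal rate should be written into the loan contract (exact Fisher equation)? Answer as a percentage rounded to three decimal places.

(1 + i) = (1 + r)(1 + π) = 1.01900 × 1.03040 = 1.0499776
i = 1.0499776 − 1, so the required nominal rate is 4.998%.

4.998%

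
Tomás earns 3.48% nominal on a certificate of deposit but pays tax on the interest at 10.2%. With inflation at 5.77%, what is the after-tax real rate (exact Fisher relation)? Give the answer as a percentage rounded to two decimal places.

-2.50%

After-tax nominal return = 3.48% × (1 − 0.102) = 3.12504%.
1 + r = 1.0312504 / 1.05770 = 0.974993
After-tax real rate = 0.974993 − 1 → -2.50%.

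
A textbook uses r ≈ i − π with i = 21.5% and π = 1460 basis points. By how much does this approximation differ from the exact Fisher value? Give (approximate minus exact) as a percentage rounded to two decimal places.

0.88%

Approximate: r ≈ 21.500% − 14.600% = 6.9000%
Exact: (1 + 0.2150)/(1 + 0.1460) − 1 = 6.0209%
Error = 6.9000% − 6.0209% = 0.8791% → 0.88%.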